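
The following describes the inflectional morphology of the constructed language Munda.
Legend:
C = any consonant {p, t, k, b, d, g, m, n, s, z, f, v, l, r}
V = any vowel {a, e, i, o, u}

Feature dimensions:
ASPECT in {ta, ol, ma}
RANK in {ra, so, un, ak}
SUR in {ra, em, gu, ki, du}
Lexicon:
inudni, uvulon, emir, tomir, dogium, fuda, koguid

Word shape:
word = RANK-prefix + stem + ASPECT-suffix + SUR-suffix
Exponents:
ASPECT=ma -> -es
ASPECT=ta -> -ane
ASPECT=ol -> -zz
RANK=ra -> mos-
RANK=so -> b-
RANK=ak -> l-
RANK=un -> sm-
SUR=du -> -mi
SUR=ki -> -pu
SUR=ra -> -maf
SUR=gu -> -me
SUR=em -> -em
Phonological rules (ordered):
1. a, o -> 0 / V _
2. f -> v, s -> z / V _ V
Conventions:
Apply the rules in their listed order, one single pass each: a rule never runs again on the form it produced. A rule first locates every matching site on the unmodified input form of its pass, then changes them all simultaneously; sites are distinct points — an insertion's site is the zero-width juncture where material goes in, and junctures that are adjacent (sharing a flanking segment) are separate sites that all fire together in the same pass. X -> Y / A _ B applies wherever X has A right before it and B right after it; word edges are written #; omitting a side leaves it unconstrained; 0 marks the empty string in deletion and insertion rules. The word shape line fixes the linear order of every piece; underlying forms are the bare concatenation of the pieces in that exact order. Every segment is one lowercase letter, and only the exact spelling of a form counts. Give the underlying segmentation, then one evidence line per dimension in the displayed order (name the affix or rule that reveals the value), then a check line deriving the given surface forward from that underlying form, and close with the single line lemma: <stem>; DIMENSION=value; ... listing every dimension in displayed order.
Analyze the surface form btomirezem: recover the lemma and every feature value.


underlying: b-tomir-es-em
ASPECT=ma - signalled by the affix -es
RANK=so - signalled by the affix b-
SUR=em - signalled by the affix -em
check: btomiresem -> btomiresem -> btomirezem
lemma: tomir; ASPECT=ma; RANK=so; SUR=em


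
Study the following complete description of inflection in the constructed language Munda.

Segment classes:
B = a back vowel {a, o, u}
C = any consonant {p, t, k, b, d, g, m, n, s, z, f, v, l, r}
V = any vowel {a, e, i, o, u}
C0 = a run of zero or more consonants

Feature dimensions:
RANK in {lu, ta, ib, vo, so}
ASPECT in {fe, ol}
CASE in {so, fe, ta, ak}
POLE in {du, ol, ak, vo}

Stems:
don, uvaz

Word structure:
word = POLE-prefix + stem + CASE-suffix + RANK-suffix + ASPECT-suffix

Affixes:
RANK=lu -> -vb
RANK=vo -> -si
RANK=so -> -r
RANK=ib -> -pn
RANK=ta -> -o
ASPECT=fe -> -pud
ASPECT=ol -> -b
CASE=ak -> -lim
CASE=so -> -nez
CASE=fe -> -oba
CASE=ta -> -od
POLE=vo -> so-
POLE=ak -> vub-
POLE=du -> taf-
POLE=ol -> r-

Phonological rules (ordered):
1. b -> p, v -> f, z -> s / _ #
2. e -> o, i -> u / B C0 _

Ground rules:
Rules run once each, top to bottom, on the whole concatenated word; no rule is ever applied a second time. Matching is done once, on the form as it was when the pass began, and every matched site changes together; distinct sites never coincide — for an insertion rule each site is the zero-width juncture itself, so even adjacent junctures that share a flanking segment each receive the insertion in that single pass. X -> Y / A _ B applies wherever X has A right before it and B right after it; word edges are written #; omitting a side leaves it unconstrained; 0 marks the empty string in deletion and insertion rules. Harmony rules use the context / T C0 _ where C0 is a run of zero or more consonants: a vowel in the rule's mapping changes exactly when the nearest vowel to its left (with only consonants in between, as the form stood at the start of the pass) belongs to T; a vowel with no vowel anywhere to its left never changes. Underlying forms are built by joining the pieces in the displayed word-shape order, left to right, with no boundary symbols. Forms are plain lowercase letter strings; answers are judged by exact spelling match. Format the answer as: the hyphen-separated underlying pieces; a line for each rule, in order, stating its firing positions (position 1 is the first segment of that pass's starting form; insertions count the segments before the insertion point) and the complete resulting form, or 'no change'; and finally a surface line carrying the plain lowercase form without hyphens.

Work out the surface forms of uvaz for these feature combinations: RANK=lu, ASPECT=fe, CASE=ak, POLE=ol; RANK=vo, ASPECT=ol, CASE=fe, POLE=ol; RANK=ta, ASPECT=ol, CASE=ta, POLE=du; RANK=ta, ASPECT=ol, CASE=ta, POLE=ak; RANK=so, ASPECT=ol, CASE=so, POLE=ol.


cell RANK=lu, ASPECT=fe, CASE=ak, POLE=ol:
underlying: r-uvaz-lim-vb-pud
1. b -> p, v -> f, z -> s / _ #: no change
2. e -> o, i -> u / B C0 _: fires at position(s) 7: ruvazlumvbpud
surface: ruvazlumvbpud

cell RANK=vo, ASPECT=ol, CASE=fe, POLE=ol:
underlying: r-uvaz-oba-si-b
1. b -> p, v -> f, z -> s / _ #: fires at position(s) 11: ruvazobasip
2. e -> o, i -> u / B C0 _: fires at position(s) 10: ruvazobasup
surface: ruvazobasup

cell RANK=ta, ASPECT=ol, CASE=ta, POLE=du:
underlying: taf-uvaz-od-o-b
1. b -> p, v -> f, z -> s / _ #: fires at position(s) 11: tafuvazodop
2. e -> o, i -> u / B C0 _: no change
surface: tafuvazodop

cell RANK=ta, ASPECT=ol, CASE=ta, POLE=ak:
underlying: vub-uvaz-od-o-b
1. b -> p, v -> f, z -> s / _ #: fires at position(s) 11: vubuvazodop
2. e -> o, i -> u / B C0 _: no change
surface: vubuvazodop

cell RANK=so, ASPECT=ol, CASE=so, POLE=ol:
underlying: r-uvaz-nez-r-b
1. b -> p, v -> f, z -> s / _ #: fires at position(s) 10: ruvaznezrp
2. e -> o, i -> u / B C0 _: fires at position(s) 7: ruvaznozrp
surface: ruvaznozrp


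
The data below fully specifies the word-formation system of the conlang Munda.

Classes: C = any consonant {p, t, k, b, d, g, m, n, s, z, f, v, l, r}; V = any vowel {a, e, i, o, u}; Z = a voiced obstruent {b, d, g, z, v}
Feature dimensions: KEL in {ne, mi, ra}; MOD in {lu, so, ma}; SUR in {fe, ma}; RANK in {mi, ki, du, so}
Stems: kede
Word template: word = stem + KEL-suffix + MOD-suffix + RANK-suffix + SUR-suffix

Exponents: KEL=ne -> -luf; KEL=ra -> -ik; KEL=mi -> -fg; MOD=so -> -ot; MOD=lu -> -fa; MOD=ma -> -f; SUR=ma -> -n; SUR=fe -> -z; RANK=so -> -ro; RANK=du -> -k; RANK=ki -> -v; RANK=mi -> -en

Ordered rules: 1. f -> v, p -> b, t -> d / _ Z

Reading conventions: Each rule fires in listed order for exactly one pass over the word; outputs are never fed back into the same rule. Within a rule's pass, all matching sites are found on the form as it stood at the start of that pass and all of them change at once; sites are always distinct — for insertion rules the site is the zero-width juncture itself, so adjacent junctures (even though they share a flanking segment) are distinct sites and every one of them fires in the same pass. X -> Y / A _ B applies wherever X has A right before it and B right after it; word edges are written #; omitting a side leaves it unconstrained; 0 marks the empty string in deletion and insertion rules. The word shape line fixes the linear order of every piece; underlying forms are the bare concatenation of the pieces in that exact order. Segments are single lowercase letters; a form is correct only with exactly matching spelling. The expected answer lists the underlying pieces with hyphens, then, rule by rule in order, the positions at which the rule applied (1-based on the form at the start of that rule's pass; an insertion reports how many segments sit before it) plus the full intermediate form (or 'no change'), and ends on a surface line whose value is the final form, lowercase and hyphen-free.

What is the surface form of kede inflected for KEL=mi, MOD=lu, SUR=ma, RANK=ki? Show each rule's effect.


underlying: kede-fg-fa-v-n
1. f -> v, p -> b, t -> d / _ Z: fires at position(s) 5: kedevgfavn
surface: kedevgfavn


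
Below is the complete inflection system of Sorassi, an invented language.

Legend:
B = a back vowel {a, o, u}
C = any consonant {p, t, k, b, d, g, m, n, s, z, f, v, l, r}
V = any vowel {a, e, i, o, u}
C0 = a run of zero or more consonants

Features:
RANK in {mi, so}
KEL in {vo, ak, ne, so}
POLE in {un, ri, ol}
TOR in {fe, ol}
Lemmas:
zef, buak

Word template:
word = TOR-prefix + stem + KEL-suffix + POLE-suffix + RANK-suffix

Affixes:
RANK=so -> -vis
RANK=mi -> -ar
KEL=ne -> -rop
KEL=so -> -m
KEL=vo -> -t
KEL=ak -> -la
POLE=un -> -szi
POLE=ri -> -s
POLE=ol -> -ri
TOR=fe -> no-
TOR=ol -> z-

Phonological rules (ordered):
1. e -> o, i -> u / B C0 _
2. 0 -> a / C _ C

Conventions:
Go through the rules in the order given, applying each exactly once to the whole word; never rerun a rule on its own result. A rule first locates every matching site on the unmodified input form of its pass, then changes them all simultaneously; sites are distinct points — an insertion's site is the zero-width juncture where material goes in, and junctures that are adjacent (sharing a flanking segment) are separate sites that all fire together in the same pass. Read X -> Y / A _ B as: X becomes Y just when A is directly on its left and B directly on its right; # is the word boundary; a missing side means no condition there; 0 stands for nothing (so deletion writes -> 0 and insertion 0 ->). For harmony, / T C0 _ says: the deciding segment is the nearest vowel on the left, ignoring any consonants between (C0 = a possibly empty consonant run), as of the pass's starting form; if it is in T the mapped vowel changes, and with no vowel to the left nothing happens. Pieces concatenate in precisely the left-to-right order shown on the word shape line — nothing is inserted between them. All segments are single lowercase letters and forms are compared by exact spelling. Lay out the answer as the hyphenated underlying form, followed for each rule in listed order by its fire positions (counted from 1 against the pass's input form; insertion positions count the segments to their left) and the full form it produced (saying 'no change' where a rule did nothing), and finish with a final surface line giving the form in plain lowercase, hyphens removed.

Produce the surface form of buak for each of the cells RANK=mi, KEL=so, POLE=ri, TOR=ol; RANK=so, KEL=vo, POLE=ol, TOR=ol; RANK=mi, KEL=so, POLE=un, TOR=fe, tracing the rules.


cell RANK=mi, KEL=so, POLE=ri, TOR=ol:
underlying: z-buak-m-s-ar
1. e -> o, i -> u / B C0 _: no change
2. 0 -> a / C _ C: inserts after position(s) 1, 5, 6: zabuakamasar
surface: zabuakamasar

cell RANK=so, KEL=vo, POLE=ol, TOR=ol:
underlying: z-buak-t-ri-vis
1. e -> o, i -> u / B C0 _: fires at position(s) 8: zbuaktruvis
2. 0 -> a / C _ C: inserts after position(s) 1, 5, 6: zabuakataruvis
surface: zabuakataruvis

cell RANK=mi, KEL=so, POLE=un, TOR=fe:
underlying: no-buak-m-szi-ar
1. e -> o, i -> u / B C0 _: fires at position(s) 10: nobuakmszuar
2. 0 -> a / C _ C: inserts after position(s) 6, 7, 8: nobuakamasazuar
surface: nobuakamasazuar


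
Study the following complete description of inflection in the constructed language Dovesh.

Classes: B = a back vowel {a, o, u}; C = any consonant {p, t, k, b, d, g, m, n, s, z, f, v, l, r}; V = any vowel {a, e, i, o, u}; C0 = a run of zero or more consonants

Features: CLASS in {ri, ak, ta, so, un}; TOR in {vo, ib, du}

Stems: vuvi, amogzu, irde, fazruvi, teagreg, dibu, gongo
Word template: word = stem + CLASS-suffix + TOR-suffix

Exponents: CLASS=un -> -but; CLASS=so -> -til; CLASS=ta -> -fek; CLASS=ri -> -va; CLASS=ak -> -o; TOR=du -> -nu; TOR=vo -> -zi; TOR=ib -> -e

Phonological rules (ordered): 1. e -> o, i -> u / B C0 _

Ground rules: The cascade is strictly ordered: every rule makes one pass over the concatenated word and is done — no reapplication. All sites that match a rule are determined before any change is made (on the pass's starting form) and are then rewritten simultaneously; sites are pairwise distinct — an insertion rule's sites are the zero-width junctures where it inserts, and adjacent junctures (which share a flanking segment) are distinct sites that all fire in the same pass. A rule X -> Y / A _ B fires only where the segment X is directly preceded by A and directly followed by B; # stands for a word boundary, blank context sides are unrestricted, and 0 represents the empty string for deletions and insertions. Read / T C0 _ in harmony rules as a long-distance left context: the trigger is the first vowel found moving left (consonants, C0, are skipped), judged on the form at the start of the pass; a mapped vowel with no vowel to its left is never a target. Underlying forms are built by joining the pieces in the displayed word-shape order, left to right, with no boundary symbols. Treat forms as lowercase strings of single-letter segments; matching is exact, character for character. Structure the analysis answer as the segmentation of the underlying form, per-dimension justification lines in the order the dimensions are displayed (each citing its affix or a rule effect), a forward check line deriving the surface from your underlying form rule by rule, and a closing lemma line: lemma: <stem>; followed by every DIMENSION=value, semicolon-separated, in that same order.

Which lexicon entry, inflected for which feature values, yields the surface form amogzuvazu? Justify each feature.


underlying: amogzu-va-zi
CLASS=ri - signalled by the affix -va
TOR=vo - signalled by the affix -zi
check: amogzuvazi -> amogzuvazu
lemma: amogzu; CLASS=ri; TOR=vo


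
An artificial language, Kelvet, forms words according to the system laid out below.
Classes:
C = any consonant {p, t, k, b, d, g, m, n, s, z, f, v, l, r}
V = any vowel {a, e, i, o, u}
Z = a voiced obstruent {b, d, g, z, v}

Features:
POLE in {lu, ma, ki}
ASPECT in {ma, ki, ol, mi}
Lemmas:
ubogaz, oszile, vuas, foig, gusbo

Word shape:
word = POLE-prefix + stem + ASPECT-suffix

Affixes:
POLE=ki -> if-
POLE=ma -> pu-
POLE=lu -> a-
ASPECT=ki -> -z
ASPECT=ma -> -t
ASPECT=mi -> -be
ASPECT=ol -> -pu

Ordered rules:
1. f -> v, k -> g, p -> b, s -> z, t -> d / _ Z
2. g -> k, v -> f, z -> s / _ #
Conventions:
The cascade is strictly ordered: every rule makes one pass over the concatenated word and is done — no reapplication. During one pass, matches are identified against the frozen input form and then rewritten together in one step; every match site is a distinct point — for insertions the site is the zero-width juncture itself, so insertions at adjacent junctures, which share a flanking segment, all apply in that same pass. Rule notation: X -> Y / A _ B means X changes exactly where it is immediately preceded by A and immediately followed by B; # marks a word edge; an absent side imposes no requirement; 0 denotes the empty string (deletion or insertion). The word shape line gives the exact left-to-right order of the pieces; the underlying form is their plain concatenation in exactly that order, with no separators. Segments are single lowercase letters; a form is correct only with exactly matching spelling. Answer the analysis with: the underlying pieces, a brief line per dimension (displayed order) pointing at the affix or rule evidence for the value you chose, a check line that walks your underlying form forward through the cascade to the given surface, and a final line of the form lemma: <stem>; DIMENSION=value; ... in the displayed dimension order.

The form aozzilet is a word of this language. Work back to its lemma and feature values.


underlying: a-oszile-t
POLE=lu - signalled by the affix a-
ASPECT=ma - signalled by the affix -t
check: aoszilet -> aozzilet -> aozzilet
lemma: oszile; POLE=lu; ASPECT=ma


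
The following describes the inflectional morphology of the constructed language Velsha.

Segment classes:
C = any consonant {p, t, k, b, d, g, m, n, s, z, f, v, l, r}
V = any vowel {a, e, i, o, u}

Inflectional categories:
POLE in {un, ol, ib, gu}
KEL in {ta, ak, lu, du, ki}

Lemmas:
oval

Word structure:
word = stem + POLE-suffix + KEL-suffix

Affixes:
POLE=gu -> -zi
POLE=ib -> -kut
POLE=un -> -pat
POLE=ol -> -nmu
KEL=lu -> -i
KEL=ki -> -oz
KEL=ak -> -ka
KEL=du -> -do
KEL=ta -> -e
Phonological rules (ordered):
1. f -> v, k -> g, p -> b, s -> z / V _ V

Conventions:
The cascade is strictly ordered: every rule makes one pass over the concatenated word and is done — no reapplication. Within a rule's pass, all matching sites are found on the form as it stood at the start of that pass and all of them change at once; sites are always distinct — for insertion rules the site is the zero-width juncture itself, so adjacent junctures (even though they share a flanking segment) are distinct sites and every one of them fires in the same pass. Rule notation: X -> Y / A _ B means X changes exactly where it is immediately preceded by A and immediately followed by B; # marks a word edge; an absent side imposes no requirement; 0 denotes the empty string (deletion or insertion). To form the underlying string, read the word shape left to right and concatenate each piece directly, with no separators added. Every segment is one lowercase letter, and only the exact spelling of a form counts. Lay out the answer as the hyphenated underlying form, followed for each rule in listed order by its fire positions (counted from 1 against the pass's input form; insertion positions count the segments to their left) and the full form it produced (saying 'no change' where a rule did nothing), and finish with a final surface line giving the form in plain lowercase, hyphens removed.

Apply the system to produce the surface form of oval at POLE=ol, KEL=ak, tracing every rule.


underlying: oval-nmu-ka
1. f -> v, k -> g, p -> b, s -> z / V _ V: fires at position(s) 8: ovalnmuga
surface: ovalnmuga


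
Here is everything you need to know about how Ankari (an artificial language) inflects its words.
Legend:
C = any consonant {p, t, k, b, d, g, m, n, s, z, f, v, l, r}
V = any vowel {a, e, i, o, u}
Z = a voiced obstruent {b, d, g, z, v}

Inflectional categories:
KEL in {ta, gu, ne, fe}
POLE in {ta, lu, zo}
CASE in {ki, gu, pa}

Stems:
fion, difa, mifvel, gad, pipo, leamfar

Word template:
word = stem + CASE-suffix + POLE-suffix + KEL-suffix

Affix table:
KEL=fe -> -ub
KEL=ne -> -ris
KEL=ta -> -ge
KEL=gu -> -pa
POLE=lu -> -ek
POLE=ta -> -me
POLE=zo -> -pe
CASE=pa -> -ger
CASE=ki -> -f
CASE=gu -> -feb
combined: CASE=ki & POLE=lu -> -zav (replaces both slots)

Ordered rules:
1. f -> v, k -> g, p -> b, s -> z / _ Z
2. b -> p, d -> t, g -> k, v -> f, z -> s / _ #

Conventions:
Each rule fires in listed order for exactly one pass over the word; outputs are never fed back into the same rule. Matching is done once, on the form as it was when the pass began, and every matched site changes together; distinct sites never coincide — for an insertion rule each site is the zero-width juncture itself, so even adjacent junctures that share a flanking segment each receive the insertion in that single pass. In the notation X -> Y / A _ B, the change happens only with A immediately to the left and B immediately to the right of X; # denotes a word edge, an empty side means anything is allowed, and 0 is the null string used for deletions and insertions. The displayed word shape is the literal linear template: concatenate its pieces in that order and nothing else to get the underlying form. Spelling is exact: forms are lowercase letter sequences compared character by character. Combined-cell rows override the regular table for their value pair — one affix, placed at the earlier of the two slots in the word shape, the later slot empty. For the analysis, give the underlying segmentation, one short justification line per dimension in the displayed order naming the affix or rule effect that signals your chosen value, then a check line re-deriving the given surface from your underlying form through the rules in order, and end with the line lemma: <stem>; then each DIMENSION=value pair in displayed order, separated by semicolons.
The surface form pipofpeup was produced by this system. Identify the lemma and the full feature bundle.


underlying: pipo-f-pe-ub
KEL=fe - signalled by the affix -ub
POLE=zo - signalled by the affix -pe
CASE=ki - signalled by the affix -f
check: pipofpeub -> pipofpeub -> pipofpeup
lemma: pipo; KEL=fe; POLE=zo; CASE=ki


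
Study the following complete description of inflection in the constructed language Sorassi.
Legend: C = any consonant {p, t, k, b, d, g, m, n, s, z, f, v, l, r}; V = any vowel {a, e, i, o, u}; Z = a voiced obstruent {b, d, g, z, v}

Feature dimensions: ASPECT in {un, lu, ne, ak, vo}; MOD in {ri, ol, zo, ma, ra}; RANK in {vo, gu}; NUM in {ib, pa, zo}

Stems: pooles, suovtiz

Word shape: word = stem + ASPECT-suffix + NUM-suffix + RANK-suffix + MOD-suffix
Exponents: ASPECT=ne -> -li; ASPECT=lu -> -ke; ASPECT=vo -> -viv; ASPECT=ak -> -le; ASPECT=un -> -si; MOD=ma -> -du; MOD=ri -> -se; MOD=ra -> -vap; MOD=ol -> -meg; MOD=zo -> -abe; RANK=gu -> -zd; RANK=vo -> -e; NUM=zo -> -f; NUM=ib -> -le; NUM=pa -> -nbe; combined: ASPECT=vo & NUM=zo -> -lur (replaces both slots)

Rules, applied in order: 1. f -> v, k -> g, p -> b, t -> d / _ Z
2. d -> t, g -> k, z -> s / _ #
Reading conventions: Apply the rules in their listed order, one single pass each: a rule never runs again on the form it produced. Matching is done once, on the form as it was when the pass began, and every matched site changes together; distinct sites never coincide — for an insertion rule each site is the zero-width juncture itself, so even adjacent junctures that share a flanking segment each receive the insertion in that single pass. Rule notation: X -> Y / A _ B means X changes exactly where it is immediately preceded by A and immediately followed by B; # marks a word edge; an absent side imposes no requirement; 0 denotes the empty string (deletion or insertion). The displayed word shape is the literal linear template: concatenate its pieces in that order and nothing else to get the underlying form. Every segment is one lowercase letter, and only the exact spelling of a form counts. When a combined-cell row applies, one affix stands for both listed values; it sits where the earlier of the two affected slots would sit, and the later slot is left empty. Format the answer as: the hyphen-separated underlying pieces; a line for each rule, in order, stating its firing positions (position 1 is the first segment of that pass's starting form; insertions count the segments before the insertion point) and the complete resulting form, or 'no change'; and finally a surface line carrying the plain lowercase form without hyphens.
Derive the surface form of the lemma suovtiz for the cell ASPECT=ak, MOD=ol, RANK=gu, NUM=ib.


underlying: suovtiz-le-le-zd-meg
1. f -> v, k -> g, p -> b, t -> d / _ Z: no change
2. d -> t, g -> k, z -> s / _ #: fires at position(s) 16: suovtizlelezdmek
surface: suovtizlelezdmek


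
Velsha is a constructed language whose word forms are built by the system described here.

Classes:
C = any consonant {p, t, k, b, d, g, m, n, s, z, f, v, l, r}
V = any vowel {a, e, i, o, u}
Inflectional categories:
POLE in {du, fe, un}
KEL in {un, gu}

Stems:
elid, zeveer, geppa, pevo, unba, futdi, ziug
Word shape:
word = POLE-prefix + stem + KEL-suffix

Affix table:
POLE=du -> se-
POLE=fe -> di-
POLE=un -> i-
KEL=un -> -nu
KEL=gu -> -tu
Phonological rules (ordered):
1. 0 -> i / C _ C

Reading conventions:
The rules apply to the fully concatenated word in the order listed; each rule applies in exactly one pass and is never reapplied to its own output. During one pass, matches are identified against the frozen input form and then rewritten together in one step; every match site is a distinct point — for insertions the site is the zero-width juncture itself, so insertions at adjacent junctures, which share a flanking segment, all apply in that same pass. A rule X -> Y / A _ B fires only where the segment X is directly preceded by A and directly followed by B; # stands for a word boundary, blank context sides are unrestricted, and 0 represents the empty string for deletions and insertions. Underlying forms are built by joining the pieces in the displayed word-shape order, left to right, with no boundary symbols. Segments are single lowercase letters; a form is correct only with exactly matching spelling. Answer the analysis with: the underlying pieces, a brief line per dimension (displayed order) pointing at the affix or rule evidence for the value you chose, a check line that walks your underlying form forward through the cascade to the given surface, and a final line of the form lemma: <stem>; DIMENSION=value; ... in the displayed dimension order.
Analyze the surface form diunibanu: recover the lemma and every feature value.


underlying: di-unba-nu
POLE=fe - signalled by the affix di-
KEL=un - signalled by the affix -nu
check: diunbanu -> diunibanu
lemma: unba; POLE=fe; KEL=un


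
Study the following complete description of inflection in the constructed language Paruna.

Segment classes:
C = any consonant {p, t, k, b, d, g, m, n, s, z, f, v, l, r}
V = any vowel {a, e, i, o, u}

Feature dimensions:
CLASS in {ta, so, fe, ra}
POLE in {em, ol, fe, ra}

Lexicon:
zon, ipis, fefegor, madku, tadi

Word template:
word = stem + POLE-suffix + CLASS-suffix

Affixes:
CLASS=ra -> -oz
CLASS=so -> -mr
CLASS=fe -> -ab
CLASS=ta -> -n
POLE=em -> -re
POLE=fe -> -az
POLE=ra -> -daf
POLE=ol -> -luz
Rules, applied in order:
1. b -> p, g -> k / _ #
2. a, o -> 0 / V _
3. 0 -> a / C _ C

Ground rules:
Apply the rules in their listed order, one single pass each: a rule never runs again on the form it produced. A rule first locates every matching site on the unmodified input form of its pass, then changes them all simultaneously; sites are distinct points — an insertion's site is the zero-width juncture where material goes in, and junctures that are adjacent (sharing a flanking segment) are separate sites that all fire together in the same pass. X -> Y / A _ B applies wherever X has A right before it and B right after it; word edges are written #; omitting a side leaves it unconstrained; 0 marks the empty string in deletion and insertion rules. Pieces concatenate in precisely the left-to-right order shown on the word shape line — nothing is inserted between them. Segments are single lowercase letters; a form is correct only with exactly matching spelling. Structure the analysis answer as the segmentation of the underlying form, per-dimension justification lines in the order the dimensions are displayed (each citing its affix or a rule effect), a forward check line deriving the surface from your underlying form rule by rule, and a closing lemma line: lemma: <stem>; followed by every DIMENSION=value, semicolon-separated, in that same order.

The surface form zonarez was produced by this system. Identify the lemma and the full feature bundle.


underlying: zon-re-oz
CLASS=ra - signalled by the affix -oz
POLE=em - signalled by the affix -re
check: zonreoz -> zonreoz -> zonrez -> zonarez
lemma: zon; CLASS=ra; POLE=em


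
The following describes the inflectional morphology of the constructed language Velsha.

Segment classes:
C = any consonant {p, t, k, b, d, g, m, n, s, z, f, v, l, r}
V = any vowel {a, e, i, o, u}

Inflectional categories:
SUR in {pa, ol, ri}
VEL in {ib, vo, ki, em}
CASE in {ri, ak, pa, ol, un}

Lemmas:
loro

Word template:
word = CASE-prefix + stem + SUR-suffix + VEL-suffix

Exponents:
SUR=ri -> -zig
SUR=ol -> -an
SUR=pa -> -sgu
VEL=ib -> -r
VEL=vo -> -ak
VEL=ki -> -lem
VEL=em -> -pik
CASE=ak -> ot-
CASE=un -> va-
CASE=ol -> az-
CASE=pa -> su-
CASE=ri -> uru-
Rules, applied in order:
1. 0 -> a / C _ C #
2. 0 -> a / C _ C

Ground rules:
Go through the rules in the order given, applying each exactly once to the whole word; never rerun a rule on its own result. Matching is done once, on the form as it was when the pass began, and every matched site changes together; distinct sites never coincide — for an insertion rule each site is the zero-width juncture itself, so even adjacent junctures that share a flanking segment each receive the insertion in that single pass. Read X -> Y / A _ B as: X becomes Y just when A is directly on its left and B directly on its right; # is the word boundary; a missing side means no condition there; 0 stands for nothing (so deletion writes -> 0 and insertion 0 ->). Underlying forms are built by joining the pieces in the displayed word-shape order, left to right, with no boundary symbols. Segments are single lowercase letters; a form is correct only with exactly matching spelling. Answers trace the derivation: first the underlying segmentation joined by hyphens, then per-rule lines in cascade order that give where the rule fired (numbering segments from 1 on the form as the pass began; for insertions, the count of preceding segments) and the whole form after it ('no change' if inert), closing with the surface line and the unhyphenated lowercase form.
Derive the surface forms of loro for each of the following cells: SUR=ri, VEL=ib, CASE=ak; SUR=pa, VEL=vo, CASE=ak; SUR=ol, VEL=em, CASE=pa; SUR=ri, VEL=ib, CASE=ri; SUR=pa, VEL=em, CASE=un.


cell SUR=ri, VEL=ib, CASE=ak:
underlying: ot-loro-zig-r
1. 0 -> a / C _ C #: inserts after position(s) 9: otlorozigar
2. 0 -> a / C _ C: inserts after position(s) 2: otalorozigar
surface: otalorozigar

cell SUR=pa, VEL=vo, CASE=ak:
underlying: ot-loro-sgu-ak
1. 0 -> a / C _ C #: no change
2. 0 -> a / C _ C: inserts after position(s) 2, 7: otalorosaguak
surface: otalorosaguak

cell SUR=ol, VEL=em, CASE=pa:
underlying: su-loro-an-pik
1. 0 -> a / C _ C #: no change
2. 0 -> a / C _ C: inserts after position(s) 8: suloroanapik
surface: suloroanapik

cell SUR=ri, VEL=ib, CASE=ri:
underlying: uru-loro-zig-r
1. 0 -> a / C _ C #: inserts after position(s) 10: urulorozigar
2. 0 -> a / C _ C: no change
surface: urulorozigar

cell SUR=pa, VEL=em, CASE=un:
underlying: va-loro-sgu-pik
1. 0 -> a / C _ C #: no change
2. 0 -> a / C _ C: inserts after position(s) 7: valorosagupik
surface: valorosagupik


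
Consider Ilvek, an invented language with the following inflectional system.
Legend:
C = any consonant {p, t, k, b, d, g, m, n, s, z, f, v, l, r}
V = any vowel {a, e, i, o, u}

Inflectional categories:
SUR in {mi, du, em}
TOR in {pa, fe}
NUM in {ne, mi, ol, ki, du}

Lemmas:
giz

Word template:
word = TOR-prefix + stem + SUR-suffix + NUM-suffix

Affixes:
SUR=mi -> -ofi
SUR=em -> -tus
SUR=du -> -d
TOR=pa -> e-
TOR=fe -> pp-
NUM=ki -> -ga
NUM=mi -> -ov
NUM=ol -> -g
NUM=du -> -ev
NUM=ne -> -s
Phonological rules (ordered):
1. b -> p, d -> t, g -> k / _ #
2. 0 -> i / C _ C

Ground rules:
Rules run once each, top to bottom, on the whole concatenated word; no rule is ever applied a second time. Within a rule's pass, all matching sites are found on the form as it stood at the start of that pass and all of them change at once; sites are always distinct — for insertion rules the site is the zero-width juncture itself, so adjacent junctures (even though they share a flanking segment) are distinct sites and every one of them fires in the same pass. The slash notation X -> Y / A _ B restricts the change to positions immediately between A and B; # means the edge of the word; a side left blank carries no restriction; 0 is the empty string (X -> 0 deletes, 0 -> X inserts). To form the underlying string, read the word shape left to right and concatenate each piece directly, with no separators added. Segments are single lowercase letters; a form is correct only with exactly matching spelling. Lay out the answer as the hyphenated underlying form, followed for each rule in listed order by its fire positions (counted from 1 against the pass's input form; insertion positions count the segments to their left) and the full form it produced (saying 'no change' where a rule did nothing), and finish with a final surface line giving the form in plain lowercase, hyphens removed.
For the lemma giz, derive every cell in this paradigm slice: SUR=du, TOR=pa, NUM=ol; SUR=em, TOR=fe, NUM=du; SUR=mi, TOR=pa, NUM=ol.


cell SUR=du, TOR=pa, NUM=ol:
underlying: e-giz-d-g
1. b -> p, d -> t, g -> k / _ #: fires at position(s) 6: egizdk
2. 0 -> i / C _ C: inserts after position(s) 4, 5: egizidik
surface: egizidik

cell SUR=em, TOR=fe, NUM=du:
underlying: pp-giz-tus-ev
1. b -> p, d -> t, g -> k / _ #: no change
2. 0 -> i / C _ C: inserts after position(s) 1, 2, 5: pipigizitusev
surface: pipigizitusev

cell SUR=mi, TOR=pa, NUM=ol:
underlying: e-giz-ofi-g
1. b -> p, d -> t, g -> k / _ #: fires at position(s) 8: egizofik
2. 0 -> i / C _ C: no change
surface: egizofik


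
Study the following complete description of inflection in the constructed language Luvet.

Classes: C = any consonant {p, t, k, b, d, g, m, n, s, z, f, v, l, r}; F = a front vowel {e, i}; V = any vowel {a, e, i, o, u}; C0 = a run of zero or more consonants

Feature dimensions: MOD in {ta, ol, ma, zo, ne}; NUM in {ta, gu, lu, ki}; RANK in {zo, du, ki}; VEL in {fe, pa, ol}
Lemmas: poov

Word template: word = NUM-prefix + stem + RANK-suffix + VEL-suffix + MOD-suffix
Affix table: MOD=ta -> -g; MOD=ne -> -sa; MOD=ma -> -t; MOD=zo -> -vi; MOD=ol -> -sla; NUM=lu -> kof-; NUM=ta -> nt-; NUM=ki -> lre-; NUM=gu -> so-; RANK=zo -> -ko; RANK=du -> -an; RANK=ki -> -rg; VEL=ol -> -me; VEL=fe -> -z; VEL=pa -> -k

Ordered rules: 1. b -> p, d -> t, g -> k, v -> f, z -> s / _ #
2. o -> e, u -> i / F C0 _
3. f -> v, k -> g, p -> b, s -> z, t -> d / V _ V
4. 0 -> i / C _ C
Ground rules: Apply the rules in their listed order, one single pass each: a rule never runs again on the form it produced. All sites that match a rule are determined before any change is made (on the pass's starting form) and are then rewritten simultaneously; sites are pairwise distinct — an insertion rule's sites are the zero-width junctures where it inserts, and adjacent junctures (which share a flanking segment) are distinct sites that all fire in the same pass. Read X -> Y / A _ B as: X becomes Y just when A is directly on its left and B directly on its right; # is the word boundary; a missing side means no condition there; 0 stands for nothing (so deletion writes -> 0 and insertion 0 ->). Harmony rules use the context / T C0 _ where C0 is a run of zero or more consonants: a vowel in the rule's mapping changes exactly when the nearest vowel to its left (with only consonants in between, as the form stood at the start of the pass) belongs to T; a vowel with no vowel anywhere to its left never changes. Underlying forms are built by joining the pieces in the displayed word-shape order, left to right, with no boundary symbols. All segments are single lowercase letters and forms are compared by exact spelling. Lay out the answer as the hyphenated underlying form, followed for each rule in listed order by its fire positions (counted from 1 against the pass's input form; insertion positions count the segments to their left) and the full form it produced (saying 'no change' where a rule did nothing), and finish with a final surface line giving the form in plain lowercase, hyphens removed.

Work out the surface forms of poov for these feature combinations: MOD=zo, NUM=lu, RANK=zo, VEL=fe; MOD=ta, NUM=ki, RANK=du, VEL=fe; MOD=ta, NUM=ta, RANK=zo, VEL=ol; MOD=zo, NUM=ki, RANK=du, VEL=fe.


cell MOD=zo, NUM=lu, RANK=zo, VEL=fe:
underlying: kof-poov-ko-z-vi
1. b -> p, d -> t, g -> k, v -> f, z -> s / _ #: no change
2. o -> e, u -> i / F C0 _: no change
3. f -> v, k -> g, p -> b, s -> z, t -> d / V _ V: no change
4. 0 -> i / C _ C: inserts after position(s) 3, 7, 10: kofipoovikozivi
surface: kofipoovikozivi

cell MOD=ta, NUM=ki, RANK=du, VEL=fe:
underlying: lre-poov-an-z-g
1. b -> p, d -> t, g -> k, v -> f, z -> s / _ #: fires at position(s) 11: lrepoovanzk
2. o -> e, u -> i / F C0 _: fires at position(s) 5: lrepeovanzk
3. f -> v, k -> g, p -> b, s -> z, t -> d / V _ V: fires at position(s) 4: lrebeovanzk
4. 0 -> i / C _ C: inserts after position(s) 1, 9, 10: lirebeovanizik
surface: lirebeovanizik

cell MOD=ta, NUM=ta, RANK=zo, VEL=ol:
underlying: nt-poov-ko-me-g
1. b -> p, d -> t, g -> k, v -> f, z -> s / _ #: fires at position(s) 11: ntpoovkomek
2. o -> e, u -> i / F C0 _: no change
3. f -> v, k -> g, p -> b, s -> z, t -> d / V _ V: no change
4. 0 -> i / C _ C: inserts after position(s) 1, 2, 6: nitipoovikomek
surface: nitipoovikomek

cell MOD=zo, NUM=ki, RANK=du, VEL=fe:
underlying: lre-poov-an-z-vi
1. b -> p, d -> t, g -> k, v -> f, z -> s / _ #: no change
2. o -> e, u -> i / F C0 _: fires at position(s) 5: lrepeovanzvi
3. f -> v, k -> g, p -> b, s -> z, t -> d / V _ V: fires at position(s) 4: lrebeovanzvi
4. 0 -> i / C _ C: inserts after position(s) 1, 9, 10: lirebeovanizivi
surface: lirebeovanizivi


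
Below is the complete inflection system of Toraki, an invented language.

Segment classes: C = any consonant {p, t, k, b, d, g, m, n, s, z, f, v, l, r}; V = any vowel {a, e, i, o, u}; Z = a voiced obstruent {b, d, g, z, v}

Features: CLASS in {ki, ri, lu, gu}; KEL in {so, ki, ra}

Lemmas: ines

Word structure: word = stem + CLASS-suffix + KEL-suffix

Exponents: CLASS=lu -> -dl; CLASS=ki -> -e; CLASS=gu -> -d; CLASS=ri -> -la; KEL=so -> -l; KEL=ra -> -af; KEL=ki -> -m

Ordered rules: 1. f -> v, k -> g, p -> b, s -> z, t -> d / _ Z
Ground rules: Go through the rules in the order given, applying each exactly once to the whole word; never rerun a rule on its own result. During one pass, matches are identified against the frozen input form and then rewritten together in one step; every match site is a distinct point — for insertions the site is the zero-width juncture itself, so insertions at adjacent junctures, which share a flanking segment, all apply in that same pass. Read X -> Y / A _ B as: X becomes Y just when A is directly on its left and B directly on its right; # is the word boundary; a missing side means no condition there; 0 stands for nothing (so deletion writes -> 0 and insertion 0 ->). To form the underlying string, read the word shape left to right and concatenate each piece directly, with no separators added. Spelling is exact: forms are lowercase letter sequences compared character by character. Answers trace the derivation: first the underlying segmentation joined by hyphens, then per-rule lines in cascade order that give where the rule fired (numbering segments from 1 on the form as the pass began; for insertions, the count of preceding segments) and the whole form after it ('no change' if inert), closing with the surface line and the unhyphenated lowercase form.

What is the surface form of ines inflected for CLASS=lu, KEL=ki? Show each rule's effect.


underlying: ines-dl-m
1. f -> v, k -> g, p -> b, s -> z, t -> d / _ Z: fires at position(s) 4: inezdlm
surface: inezdlm


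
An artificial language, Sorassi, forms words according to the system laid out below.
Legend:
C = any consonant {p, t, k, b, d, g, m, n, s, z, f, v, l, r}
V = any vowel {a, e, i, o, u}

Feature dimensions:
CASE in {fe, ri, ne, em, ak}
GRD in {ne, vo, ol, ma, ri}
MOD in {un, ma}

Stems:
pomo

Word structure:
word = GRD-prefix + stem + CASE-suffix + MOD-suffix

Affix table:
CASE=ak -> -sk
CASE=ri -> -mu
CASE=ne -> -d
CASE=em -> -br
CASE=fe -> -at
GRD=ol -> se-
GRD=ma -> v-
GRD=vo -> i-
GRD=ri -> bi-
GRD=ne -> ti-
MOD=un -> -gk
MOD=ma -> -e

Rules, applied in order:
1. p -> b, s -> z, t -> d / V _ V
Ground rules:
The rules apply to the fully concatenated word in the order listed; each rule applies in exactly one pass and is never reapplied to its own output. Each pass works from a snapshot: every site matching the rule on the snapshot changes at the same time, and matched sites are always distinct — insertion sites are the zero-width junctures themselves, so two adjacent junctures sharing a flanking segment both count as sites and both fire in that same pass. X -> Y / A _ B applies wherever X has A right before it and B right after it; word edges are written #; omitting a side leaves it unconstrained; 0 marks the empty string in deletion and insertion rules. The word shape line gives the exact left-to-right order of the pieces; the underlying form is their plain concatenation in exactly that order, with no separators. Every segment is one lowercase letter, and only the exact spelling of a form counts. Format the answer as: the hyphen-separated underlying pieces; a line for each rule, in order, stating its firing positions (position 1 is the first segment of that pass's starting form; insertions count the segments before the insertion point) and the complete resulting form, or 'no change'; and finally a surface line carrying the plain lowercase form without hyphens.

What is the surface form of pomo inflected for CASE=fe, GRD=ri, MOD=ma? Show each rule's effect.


underlying: bi-pomo-at-e
1. p -> b, s -> z, t -> d / V _ V: fires at position(s) 3, 8: bibomoade
surface: bibomoade
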